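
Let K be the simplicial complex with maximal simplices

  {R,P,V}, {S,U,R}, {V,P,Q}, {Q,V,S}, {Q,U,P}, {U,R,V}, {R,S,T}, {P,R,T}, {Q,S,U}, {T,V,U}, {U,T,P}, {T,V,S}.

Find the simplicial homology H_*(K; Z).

H_0 = Z,  H_1 = Z/2,  H_2 = 0.

Order the vertices as P < Q < R < S < T < U < V. Listing each simplex with vertices in this order, K has dimension 2 with simplices:

  0-simplices (7): P, Q, R, S, T, U, V
  1-simplices (18): PQ, PR, PT, PU, PV, QS, QU, QV, RS, RT, RU, RV, ST, SU, SV, TU, TV, UV
  2-simplices (12): PQU, PQV, PRT, PRV, PTU, QSU, QSV, RST, RSU, RUV, STV, TUV

giving chain groups C_0 ≅ Z^7, C_1 ≅ Z^18, C_2 ≅ Z^12.

The boundary map ∂_1: C_1 → C_0 sends each edge [p,q] (with p < q) to q − p.
As a 7×18 matrix over Z this has rank 6, with invariant factors (1,1,1,1,1,1).

Boundary ∂_2: C_2 → C_1 acts by ∂[p,q,r] = [q,r] − [p,r] + [p,q]. For instance
  ∂RST = ST − RT + RS,
  ∂RUV = UV − RV + RU.
This gives a 18×12 integer matrix of rank 12; reducing to Smith normal form yields diagonal entries (1,1,1,1,1,1,1,1,1,1,1,2).

Reading off H_k = ker ∂_k / im ∂_{k+1}:

  H_0: rank C_0 − rank ∂_1 = 7 − 6 = 1, and the invariant factors of ∂_1 are all 1, so H_0 = Z.
  H_1: rank ker ∂_1 − rank ∂_2 = (18 − 6) − 12 = 0, and ∂_2 has invariant factor 2 > 1, so H_1 = Z/2.
  H_2: rank ker ∂_2 − rank ∂_3 = (12 − 12) − 0 = 0, and there is no ∂_3, so H_2 = 0.

As a check, the Euler characteristic is 7 − 18 + 12 = 1, which agrees with 1 − 0 + 0 = 1.
(K is a triangulation of the real projective plane RP^2.)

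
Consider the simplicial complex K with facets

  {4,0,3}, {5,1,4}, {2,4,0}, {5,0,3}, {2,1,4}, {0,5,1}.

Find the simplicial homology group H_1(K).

H_1 = Z.

Fix the vertex order 0 < 1 < 2 < 3 < 4 < 5 and write every simplex with vertices in increasing order. Then dim K = 2 and the simplices of K are:

  0-simplices (6): [0], [1], [2], [3], [4], [5]
  1-simplices (12): [0,1], [0,2], [0,3], [0,4], [0,5], [1,2], [1,4], [1,5], [2,4], [3,4], [3,5], [4,5]
  2-simplices (6): [0,1,5], [0,2,4], [0,3,4], [0,3,5], [1,2,4], [1,4,5]

so the chain groups are C_0 ≅ Z^6, C_1 ≅ Z^12, C_2 ≅ Z^6.

The boundary map ∂_1: C_1 → C_0 sends each edge [p,q] (with p < q) to q − p. For instance
  ∂[3,4] = [4] − [3].
This gives a 6×12 integer matrix of rank 5; reducing to Smith normal form yields diagonal entries (1,1,1,1,1).

∂_2: C_2 → C_1 maps a triangle to the signed sum of its edges. For instance
  ∂[1,2,4] = [2,4] − [1,4] + [1,2],
  ∂[0,3,4] = [3,4] − [0,4] + [0,3].
This gives a 12×6 integer matrix of rank 6; reducing to Smith normal form yields diagonal entries (1,1,1,1,1,1).

Reading off H_k = ker ∂_k / im ∂_{k+1}:

  H_1: rank ker ∂_1 − rank ∂_2 = (12 − 5) − 6 = 1, and the invariant factors of ∂_2 are all 1, so H_1 ≅ Z.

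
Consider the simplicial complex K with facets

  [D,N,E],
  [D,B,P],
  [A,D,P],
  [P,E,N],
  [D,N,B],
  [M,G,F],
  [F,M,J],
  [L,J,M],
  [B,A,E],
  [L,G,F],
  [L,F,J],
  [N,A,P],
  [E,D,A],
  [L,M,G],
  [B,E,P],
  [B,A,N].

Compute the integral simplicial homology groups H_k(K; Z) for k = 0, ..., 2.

H_0 = Z^2,  H_1 = Z_2,  H_2 = Z.

K has 11 vertices, 24 edges, 16 triangles.
rank ∂_0 = 0, rank ∂_1 = 9 ⇒ b_0 = 11 − 0 − 9 = 2; all invariant factors of ∂_1 are 1 so no torsion. So H_0 = Z^2.
rank ∂_1 = 9, rank ∂_2 = 15 ⇒ b_1 = 24 − 9 − 15 = 0; ∂_2 has invariant factor(s) [2] giving torsion. So H_1 = Z_2.
rank ∂_2 = 15, rank ∂_3 = 0 ⇒ b_2 = 16 − 15 − 0 = 1. So H_2 = Z.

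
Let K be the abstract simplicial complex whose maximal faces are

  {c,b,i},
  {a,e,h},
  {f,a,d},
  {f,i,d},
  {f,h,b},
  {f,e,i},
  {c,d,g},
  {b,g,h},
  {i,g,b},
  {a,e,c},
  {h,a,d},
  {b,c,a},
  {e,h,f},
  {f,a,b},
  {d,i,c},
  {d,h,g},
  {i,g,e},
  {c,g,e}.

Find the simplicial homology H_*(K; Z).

Order the vertices as a < b < c < d < e < f < g < h < i. Listing each simplex with vertices in this order, K has dimension 2 with simplices:

  0-simplices (9): a, b, c, d, e, f, g, h, i
  1-simplices (27): ab, ac, ad, ae, af, ah, bc, bf, bg, bh, bi, cd, ce, cg, ci, df, dg, dh, di, ef, eg, eh, ei, fh, fi, gh, gi
  2-simplices (18): abc, abf, ace, adf, adh, aeh, bci, bfh, bgh, bgi, cdg, cdi, ceg, dfi, dgh, efh, efi, egi

Hence C_0 ≅ Z^9, C_1 ≅ Z^27, C_2 ≅ Z^18.

Boundary ∂_1: C_1 → C_0 is given by ∂[p,q] = [q] − [p].
As a 9×27 matrix over Z this has rank 8, with invariant factors (1,1,1,1,1,1,1,1).

The boundary map ∂_2: C_2 → C_1 maps a triangle to the signed sum of its edges. For instance
  ∂egi = gi − ei + eg,
  ∂bfh = fh − bh + bf.
As a 27×18 matrix over Z this has rank 18, with invariant factors (1,1,1,1,1,1,1,1,1,1,1,1,1,1,1,1,1,2).

Now H_k = ker ∂_k / im ∂_{k+1}, so:

  H_0: rank C_0 − rank ∂_1 = 9 − 8 = 1, and the invariant factors of ∂_1 are all 1, so H_0 ≅ Z.
  H_1: rank ker ∂_1 − rank ∂_2 = (27 − 8) − 18 = 1, and ∂_2 has invariant factor 2 > 1, so H_1 ≅ Z × Z/2.
  H_2: rank ker ∂_2 − rank ∂_3 = (18 − 18) − 0 = 0, and there is no ∂_3, so H_2 ≅ 0.

As a check, the Euler characteristic is 9 − 27 + 18 = 0, which agrees with 1 − 1 + 0 = 0.

H_0 ≅ Z,  H_1 ≅ Z × Z/2,  H_2 = 0.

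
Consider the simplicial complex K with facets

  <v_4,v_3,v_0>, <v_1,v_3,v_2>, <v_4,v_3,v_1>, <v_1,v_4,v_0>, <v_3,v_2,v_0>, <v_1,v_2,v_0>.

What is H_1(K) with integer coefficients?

Take the total order v_0 < v_1 < v_2 < v_3 < v_4 on the vertex set. Then K (dimension 2) consists of the simplices:

  0-simplices (5): [v_0], [v_1], [v_2], [v_3], [v_4]
  1-simplices (9): [v_0,v_1], [v_0,v_2], [v_0,v_3], [v_0,v_4], [v_1,v_2], [v_1,v_3], [v_1,v_4], [v_2,v_3], [v_3,v_4]
  2-simplices (6): [v_0,v_1,v_2], [v_0,v_1,v_4], [v_0,v_2,v_3], [v_0,v_3,v_4], [v_1,v_2,v_3], [v_1,v_3,v_4]

giving chain groups C_0 ≅ Z^5, C_1 ≅ Z^9, C_2 ≅ Z^6.

Boundary ∂_1: C_1 → C_0 is given by ∂[p,q] = [q] − [p].
The 5×9 boundary matrix has rank 4 and Smith normal form diag(1,1,1,1).

The boundary map ∂_2: C_2 → C_1 sends each 2-simplex [p,q,r] to [q,r] − [p,r] + [p,q]. For instance
  ∂[v_1,v_3,v_4] = [v_3,v_4] − [v_1,v_4] + [v_1,v_3],
  ∂[v_0,v_1,v_4] = [v_1,v_4] − [v_0,v_4] + [v_0,v_1].
This gives a 9×6 integer matrix of rank 5; reducing to Smith normal form yields diagonal entries (1,1,1,1,1).

Reading off H_k = ker ∂_k / im ∂_{k+1}:

  H_1: rank ker ∂_1 − rank ∂_2 = (9 − 4) − 5 = 0, and the invariant factors of ∂_2 are all 1, so H_1 ≅ 0.

H_1 ≅ 0.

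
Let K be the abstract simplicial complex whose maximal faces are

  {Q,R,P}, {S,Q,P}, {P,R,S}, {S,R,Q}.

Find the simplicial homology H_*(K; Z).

H_0 ≅ Z,  H_1 = 0,  H_2 ≅ Z.

Fix the vertex order P < Q < R < S and write every simplex with vertices in increasing order. Then dim K = 2 and the simplices of K are:

  0-simplices (4): P, Q, R, S
  1-simplices (6): PQ, PR, PS, QR, QS, RS
  2-simplices (4): PQR, PQS, PRS, QRS

Hence C_0 ≅ Z^4, C_1 ≅ Z^6, C_2 ≅ Z^4.

∂_1: C_1 → C_0 maps an edge to its endpoints' difference, ∂[p,q] = q − p. For instance
  ∂QS = S − Q.
As a 4×6 matrix over Z this has rank 3, with invariant factors (1,1,1).

Boundary ∂_2: C_2 → C_1 acts by ∂[p,q,r] = [q,r] − [p,r] + [p,q]. For instance
  ∂PQR = QR − PR + PQ,
  ∂PQS = QS − PS + PQ.
The 6×4 boundary matrix has rank 3 and Smith normal form diag(1,1,1).

Now H_k = ker ∂_k / im ∂_{k+1}, so:

  H_0: rank C_0 − rank ∂_1 = 4 − 3 = 1, and the invariant factors of ∂_1 are all 1, so H_0 = Z.
  H_1: rank ker ∂_1 − rank ∂_2 = (6 − 3) − 3 = 0, and the invariant factors of ∂_2 are all 1, so H_1 = 0.
  H_2: rank ker ∂_2 − rank ∂_3 = (4 − 3) − 0 = 1, and there is no ∂_3, so H_2 = Z.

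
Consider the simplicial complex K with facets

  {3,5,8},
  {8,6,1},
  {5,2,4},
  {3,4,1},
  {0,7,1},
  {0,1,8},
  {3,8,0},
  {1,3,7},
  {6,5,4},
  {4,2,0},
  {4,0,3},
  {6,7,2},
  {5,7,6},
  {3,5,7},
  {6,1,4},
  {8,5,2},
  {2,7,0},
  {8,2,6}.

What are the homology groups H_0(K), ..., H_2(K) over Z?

We work with the vertex ordering 0 < 1 < 2 < 3 < 4 < 5 < 6 < 7 < 8. The simplices of K, each written with vertices in increasing order, are:

  0-simplices (9): [0], [1], [2], [3], [4], [5], [6], [7], [8]
  1-simplices (27): (27 of them)
  2-simplices (18): [0,1,7], [0,1,8], [0,2,4], [0,2,7], [0,3,4], [0,3,8], [1,3,4], [1,3,7], [1,4,6], [1,6,8], [2,4,5], [2,5,8], [2,6,7], [2,6,8], [3,5,7], [3,5,8], [4,5,6], [5,6,7]

so the chain groups are C_0 ≅ Z^9, C_1 ≅ Z^27, C_2 ≅ Z^18.

∂_1: C_1 → C_0 sends each edge [p,q] (with p < q) to q − p. For instance
  ∂[0,4] = [4] − [0].
The resulting 9×27 matrix has rank 8, and its Smith normal form has invariant factors (1,1,1,1,1,1,1,1).

The boundary map ∂_2: C_2 → C_1 acts by ∂[p,q,r] = [q,r] − [p,r] + [p,q]. For instance
  ∂[1,6,8] = [6,8] − [1,8] + [1,6],
  ∂[1,3,7] = [3,7] − [1,7] + [1,3].
As a 27×18 matrix over Z this has rank 18, with invariant factors (1,1,1,1,1,1,1,1,1,1,1,1,1,1,1,1,1,2).

Now H_k = ker ∂_k / im ∂_{k+1}, so:

  H_0: rank C_0 − rank ∂_1 = 9 − 8 = 1, and the invariant factors of ∂_1 are all 1, so H_0 = Z.
  H_1: rank ker ∂_1 − rank ∂_2 = (27 − 8) − 18 = 1, and ∂_2 has invariant factor 2 > 1, so H_1 = Z × Z/2.
  H_2: rank ker ∂_2 − rank ∂_3 = (18 − 18) − 0 = 0, and there is no ∂_3, so H_2 = 0.

As a check, the Euler characteristic is 9 − 27 + 18 = 0, which agrees with 1 − 1 + 0 = 0.

H_0 = Z,  H_1 = Z × Z/2,  H_2 = 0.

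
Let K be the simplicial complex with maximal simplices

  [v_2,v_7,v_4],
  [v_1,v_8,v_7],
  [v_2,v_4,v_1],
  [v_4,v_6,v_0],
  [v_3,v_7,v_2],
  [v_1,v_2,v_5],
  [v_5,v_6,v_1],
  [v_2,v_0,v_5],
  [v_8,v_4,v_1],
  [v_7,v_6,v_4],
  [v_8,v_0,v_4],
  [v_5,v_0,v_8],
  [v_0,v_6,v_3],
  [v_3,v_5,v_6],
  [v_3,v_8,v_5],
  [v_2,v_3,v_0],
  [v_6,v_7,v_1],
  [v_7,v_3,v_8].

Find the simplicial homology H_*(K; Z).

H_0 = Z,  H_1 = Z ⊕ Z/2Z,  H_2 = 0.

Order the vertices as v_0 < v_1 < v_2 < v_3 < v_4 < v_5 < v_6 < v_7 < v_8. Listing each simplex with vertices in this order, K has dimension 2 with simplices:

  0-simplices (9): [v_0], [v_1], [v_2], [v_3], [v_4], [v_5], [v_6], [v_7], [v_8]
  1-simplices (27): (27 of them)
  2-simplices (18): (18 of them)

giving chain groups C_0 ≅ Z^9, C_1 ≅ Z^27, C_2 ≅ Z^18.

∂_1: C_1 → C_0 maps an edge to its endpoints' difference, ∂[p,q] = q − p.
The 9×27 boundary matrix has rank 8 and Smith normal form diag(1,1,1,1,1,1,1,1).

∂_2: C_2 → C_1 sends each 2-simplex [p,q,r] to [q,r] − [p,r] + [p,q]. For instance
  ∂[v_1,v_5,v_6] = [v_5,v_6] − [v_1,v_6] + [v_1,v_5],
  ∂[v_3,v_5,v_6] = [v_5,v_6] − [v_3,v_6] + [v_3,v_5].
As a 27×18 matrix over Z this has rank 18, with invariant factors (1,1,1,1,1,1,1,1,1,1,1,1,1,1,1,1,1,2).

From H_k ≅ ker(∂_k) / im(∂_{k+1}) we obtain:

  H_0: rank C_0 − rank ∂_1 = 9 − 8 = 1, and the invariant factors of ∂_1 are all 1, so H_0 ≅ Z.
  H_1: rank ker ∂_1 − rank ∂_2 = (27 − 8) − 18 = 1, and ∂_2 has invariant factor 2 > 1, so H_1 ≅ Z ⊕ Z/2Z.
  H_2: rank ker ∂_2 − rank ∂_3 = (18 − 18) − 0 = 0, and there is no ∂_3, so H_2 ≅ 0.

(K is a triangulation of the Klein bottle.)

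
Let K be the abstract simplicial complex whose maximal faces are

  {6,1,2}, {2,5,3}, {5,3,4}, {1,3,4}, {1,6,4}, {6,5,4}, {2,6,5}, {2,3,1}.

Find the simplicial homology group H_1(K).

H_1 ≅ 0.

Order the vertices as 1 < 2 < 3 < 4 < 5 < 6. Listing each simplex with vertices in this order, K has dimension 2 with simplices:

  0-simplices (6): [1], [2], [3], [4], [5], [6]
  1-simplices (12): [1,2], [1,3], [1,4], [1,6], [2,3], [2,5], [2,6], [3,4], [3,5], [4,5], [4,6], [5,6]
  2-simplices (8): [1,2,3], [1,2,6], [1,3,4], [1,4,6], [2,3,5], [2,5,6], [3,4,5], [4,5,6]

so the chain groups are C_0 ≅ Z^6, C_1 ≅ Z^12, C_2 ≅ Z^8.

∂_1: C_1 → C_0 is given by ∂[p,q] = [q] − [p]. For instance
  ∂[2,6] = [6] − [2].
The 6×12 boundary matrix has rank 5 and Smith normal form diag(1,1,1,1,1).

The boundary map ∂_2: C_2 → C_1 maps a triangle to the signed sum of its edges. For instance
  ∂[1,4,6] = [4,6] − [1,6] + [1,4],
  ∂[1,3,4] = [3,4] − [1,4] + [1,3].
As a 12×8 matrix over Z this has rank 7, with invariant factors (1,1,1,1,1,1,1).

From H_k ≅ ker(∂_k) / im(∂_{k+1}) we obtain:

  H_1: rank ker ∂_1 − rank ∂_2 = (12 − 5) − 7 = 0, and the invariant factors of ∂_2 are all 1, so H_1 = 0.

(K is a triangulation of the 2-sphere S^2.)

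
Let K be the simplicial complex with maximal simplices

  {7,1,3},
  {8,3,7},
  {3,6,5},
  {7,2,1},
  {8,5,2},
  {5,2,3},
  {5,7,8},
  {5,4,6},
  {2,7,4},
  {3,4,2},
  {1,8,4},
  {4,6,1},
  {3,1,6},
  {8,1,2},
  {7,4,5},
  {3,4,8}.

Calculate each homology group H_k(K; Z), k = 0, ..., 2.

Order the vertices as 1 < 2 < 3 < 4 < 5 < 6 < 7 < 8. Listing each simplex with vertices in this order, K has dimension 2 with simplices:

  0-simplices (8): [1], [2], [3], [4], [5], [6], [7], [8]
  1-simplices (24): (24 of them)
  2-simplices (16): [1,2,7], [1,2,8], [1,3,6], [1,3,7], [1,4,6], [1,4,8], [2,3,4], [2,3,5], [2,4,7], [2,5,8], [3,4,8], [3,5,6], [3,7,8], [4,5,6], [4,5,7], [5,7,8]

giving chain groups C_0 ≅ Z^8, C_1 ≅ Z^24, C_2 ≅ Z^16.

The boundary map ∂_1: C_1 → C_0 is given by ∂[p,q] = [q] − [p].
The 8×24 boundary matrix has rank 7 and Smith normal form diag(1,1,1,1,1,1,1).

Boundary ∂_2: C_2 → C_1 maps a triangle to the signed sum of its edges. For instance
  ∂[2,3,5] = [3,5] − [2,5] + [2,3],
  ∂[1,2,7] = [2,7] − [1,7] + [1,2].
This gives a 24×16 integer matrix of rank 15; reducing to Smith normal form yields diagonal entries (1,1,1,1,1,1,1,1,1,1,1,1,1,1,1).

Reading off H_k = ker ∂_k / im ∂_{k+1}:

  H_0: rank C_0 − rank ∂_1 = 8 − 7 = 1, and the invariant factors of ∂_1 are all 1, so H_0 ≅ Z.
  H_1: rank ker ∂_1 − rank ∂_2 = (24 − 7) − 15 = 2, and the invariant factors of ∂_2 are all 1, so H_1 ≅ Z^2.
  H_2: rank ker ∂_2 − rank ∂_3 = (16 − 15) − 0 = 1, and there is no ∂_3, so H_2 ≅ Z.

(K is a triangulation of the torus T^2.)

H_0 = Z,  H_1 = Z^2,  H_2 = Z.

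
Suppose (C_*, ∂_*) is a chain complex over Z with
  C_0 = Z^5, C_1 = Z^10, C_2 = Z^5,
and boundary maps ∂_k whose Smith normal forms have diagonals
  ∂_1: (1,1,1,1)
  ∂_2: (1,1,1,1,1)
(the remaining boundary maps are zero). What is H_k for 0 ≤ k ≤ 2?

H_0: b_0 = 5 − 0 − 4 = 1; torsion from ∂_1 factors > 1: none. So H_0 ≅ Z.
H_1: b_1 = 10 − 4 − 5 = 1; torsion from ∂_2 factors > 1: none. So H_1 ≅ Z.
H_2: b_2 = 5 − 5 − 0 = 0; torsion from ∂_3 factors > 1: none. So H_2 ≅ 0.

H_0 ≅ Z,  H_1 ≅ Z,  H_2 = 0.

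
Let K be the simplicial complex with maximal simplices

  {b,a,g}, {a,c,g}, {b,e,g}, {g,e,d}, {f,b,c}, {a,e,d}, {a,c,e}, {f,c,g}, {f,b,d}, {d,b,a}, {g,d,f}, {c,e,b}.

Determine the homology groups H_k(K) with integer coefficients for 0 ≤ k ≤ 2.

Order the vertices as a < b < c < d < e < f < g. Listing each simplex with vertices in this order, K has dimension 2 with simplices:

  0-simplices (7): a, b, c, d, e, f, g
  1-simplices (18): ab, ac, ad, ae, ag, bc, bd, be, bf, bg, ce, cf, cg, de, df, dg, eg, fg
  2-simplices (12): abd, abg, ace, acg, ade, bce, bcf, bdf, beg, cfg, deg, dfg

giving chain groups C_0 ≅ Z^7, C_1 ≅ Z^18, C_2 ≅ Z^12.

The boundary map ∂_1: C_1 → C_0 sends each edge [p,q] (with p < q) to q − p. For instance
  ∂ad = d − a.
This gives a 7×18 integer matrix of rank 6; reducing to Smith normal form yields diagonal entries (1,1,1,1,1,1).

∂_2: C_2 → C_1 acts by ∂[p,q,r] = [q,r] − [p,r] + [p,q]. For instance
  ∂deg = eg − dg + de,
  ∂bcf = cf − bf + bc.
The 18×12 boundary matrix has rank 12 and Smith normal form diag(1,1,1,1,1,1,1,1,1,1,1,2).

From H_k ≅ ker(∂_k) / im(∂_{k+1}) we obtain:

  H_0: rank C_0 − rank ∂_1 = 7 − 6 = 1, and the invariant factors of ∂_1 are all 1, so H_0 ≅ Z.
  H_1: rank ker ∂_1 − rank ∂_2 = (18 − 6) − 12 = 0, and ∂_2 has invariant factor 2 > 1, so H_1 ≅ Z_2.
  H_2: rank ker ∂_2 − rank ∂_3 = (12 − 12) − 0 = 0, and there is no ∂_3, so H_2 ≅ 0.

H_0 ≅ Z,  H_1 ≅ Z_2,  H_2 = 0.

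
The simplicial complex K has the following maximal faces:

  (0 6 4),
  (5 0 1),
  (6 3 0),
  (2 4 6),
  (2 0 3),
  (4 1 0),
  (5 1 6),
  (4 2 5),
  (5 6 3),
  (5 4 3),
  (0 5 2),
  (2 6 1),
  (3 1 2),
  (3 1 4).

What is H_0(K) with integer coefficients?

Order the vertices as 0 < 1 < 2 < 3 < 4 < 5 < 6. Listing each simplex with vertices in this order, K has dimension 2 with simplices:

  0-simplices (7): [0], [1], [2], [3], [4], [5], [6]
  1-simplices (21): [0,1], [0,2], [0,3], [0,4], [0,5], [0,6], [1,2], [1,3], [1,4], [1,5], [1,6], [2,3], [2,4], [2,5], [2,6], [3,4], [3,5], [3,6], [4,5], [4,6], [5,6]
  2-simplices (14): [0,1,4], [0,1,5], [0,2,3], [0,2,5], [0,3,6], [0,4,6], [1,2,3], [1,2,6], [1,3,4], [1,5,6], [2,4,5], [2,4,6], [3,4,5], [3,5,6]

so the chain groups are C_0 ≅ Z^7, C_1 ≅ Z^21, C_2 ≅ Z^14.

∂_1: C_1 → C_0 maps an edge to its endpoints' difference, ∂[p,q] = q − p. For instance
  ∂[2,5] = [5] − [2].
The 7×21 boundary matrix has rank 6 and Smith normal form diag(1,1,1,1,1,1).

∂_2: C_2 → C_1 maps a triangle to the signed sum of its edges. For instance
  ∂[1,3,4] = [3,4] − [1,4] + [1,3],
  ∂[1,2,3] = [2,3] − [1,3] + [1,2].
This gives a 21×14 integer matrix of rank 13; reducing to Smith normal form yields diagonal entries (1,1,1,1,1,1,1,1,1,1,1,1,1).

Computing H_k = (kernel of ∂_k) / (image of ∂_{k+1}):

  H_0: rank C_0 − rank ∂_1 = 7 − 6 = 1, and the invariant factors of ∂_1 are all 1, so H_0 ≅ Z.

H_0 ≅ Z.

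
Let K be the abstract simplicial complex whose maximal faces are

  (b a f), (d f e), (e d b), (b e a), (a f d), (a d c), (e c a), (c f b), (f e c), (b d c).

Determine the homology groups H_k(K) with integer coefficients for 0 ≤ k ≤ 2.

H_0 = Z,  H_1 = Z/2,  H_2 = 0.

Fix the vertex order a < b < c < d < e < f and write every simplex with vertices in increasing order. Then dim K = 2 and the simplices of K are:

  0-simplices (6): a, b, c, d, e, f
  1-simplices (15): ab, ac, ad, ae, af, bc, bd, be, bf, cd, ce, cf, de, df, ef
  2-simplices (10): abe, abf, acd, ace, adf, bcd, bcf, bde, cef, def

so the chain groups are C_0 ≅ Z^6, C_1 ≅ Z^15, C_2 ≅ Z^10.

∂_1: C_1 → C_0 is given by ∂[p,q] = [q] − [p].
This gives a 6×15 integer matrix of rank 5; reducing to Smith normal form yields diagonal entries (1,1,1,1,1).

The boundary map ∂_2: C_2 → C_1 sends each 2-simplex [p,q,r] to [q,r] − [p,r] + [p,q]. For instance
  ∂acd = cd − ad + ac,
  ∂bcd = cd − bd + bc.
As a 15×10 matrix over Z this has rank 10, with invariant factors (1,1,1,1,1,1,1,1,1,2).

Reading off H_k = ker ∂_k / im ∂_{k+1}:

  H_0: rank C_0 − rank ∂_1 = 6 − 5 = 1, and the invariant factors of ∂_1 are all 1, so H_0 = Z.
  H_1: rank ker ∂_1 − rank ∂_2 = (15 − 5) − 10 = 0, and ∂_2 has invariant factor 2 > 1, so H_1 = Z/2.
  H_2: rank ker ∂_2 − rank ∂_3 = (10 − 10) − 0 = 0, and there is no ∂_3, so H_2 = 0.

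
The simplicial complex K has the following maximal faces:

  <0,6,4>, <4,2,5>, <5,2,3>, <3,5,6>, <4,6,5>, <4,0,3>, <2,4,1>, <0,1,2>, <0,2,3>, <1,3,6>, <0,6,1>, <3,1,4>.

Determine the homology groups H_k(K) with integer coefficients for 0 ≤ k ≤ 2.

H_0 ≅ Z,  H_1 ≅ Z/2,  H_2 = 0.

K has 7 vertices, 18 edges, 12 triangles.
rank ∂_0 = 0, rank ∂_1 = 6 ⇒ b_0 = 7 − 0 − 6 = 1; all invariant factors of ∂_1 are 1 so no torsion. So H_0 = Z.
rank ∂_1 = 6, rank ∂_2 = 12 ⇒ b_1 = 18 − 6 − 12 = 0; ∂_2 has invariant factor(s) [2] giving torsion. So H_1 = Z/2.
rank ∂_2 = 12, rank ∂_3 = 0 ⇒ b_2 = 12 − 12 − 0 = 0. So H_2 = 0.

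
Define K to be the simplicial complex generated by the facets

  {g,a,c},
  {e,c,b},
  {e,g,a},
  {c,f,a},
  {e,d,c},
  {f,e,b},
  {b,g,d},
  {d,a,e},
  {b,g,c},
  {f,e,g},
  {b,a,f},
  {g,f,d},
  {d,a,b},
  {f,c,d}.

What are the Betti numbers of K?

K has 7 vertices, 21 edges, 14 triangles.
rank ∂_0 = 0, rank ∂_1 = 6 ⇒ b_0 = 7 − 0 − 6 = 1; all invariant factors of ∂_1 are 1 so no torsion. So H_0 = Z.
rank ∂_1 = 6, rank ∂_2 = 13 ⇒ b_1 = 21 − 6 − 13 = 2; all invariant factors of ∂_2 are 1 so no torsion. So H_1 = Z^2.
rank ∂_2 = 13, rank ∂_3 = 0 ⇒ b_2 = 14 − 13 − 0 = 1. So H_2 = Z.

b_0 = 1, b_1 = 2, b_2 = 1.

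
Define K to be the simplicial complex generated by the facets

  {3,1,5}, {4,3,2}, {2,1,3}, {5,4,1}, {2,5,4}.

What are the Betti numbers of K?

b_0 = 1, b_1 = 1, b_2 = 0.

Take the total order 1 < 2 < 3 < 4 < 5 on the vertex set. Then K (dimension 2) consists of the simplices:

  0-simplices (5): [1], [2], [3], [4], [5]
  1-simplices (10): [1,2], [1,3], [1,4], [1,5], [2,3], [2,4], [2,5], [3,4], [3,5], [4,5]
  2-simplices (5): [1,2,3], [1,3,5], [1,4,5], [2,3,4], [2,4,5]

Hence C_0 ≅ Z^5, C_1 ≅ Z^10, C_2 ≅ Z^5.

∂_1: C_1 → C_0 sends each edge [p,q] (with p < q) to q − p. For instance
  ∂[2,4] = [4] − [2].
The 5×10 boundary matrix has rank 4 and Smith normal form diag(1,1,1,1).

The boundary map ∂_2: C_2 → C_1 sends each 2-simplex [p,q,r] to [q,r] − [p,r] + [p,q]. For instance
  ∂[1,4,5] = [4,5] − [1,5] + [1,4],
  ∂[2,3,4] = [3,4] − [2,4] + [2,3].
The 10×5 boundary matrix has rank 5 and Smith normal form diag(1,1,1,1,1).

From H_k ≅ ker(∂_k) / im(∂_{k+1}) we obtain:

  H_0: rank C_0 − rank ∂_1 = 5 − 4 = 1, and the invariant factors of ∂_1 are all 1, so H_0 ≅ Z.
  H_1: rank ker ∂_1 − rank ∂_2 = (10 − 4) − 5 = 1, and the invariant factors of ∂_2 are all 1, so H_1 ≅ Z.
  H_2: rank ker ∂_2 − rank ∂_3 = (5 − 5) − 0 = 0, and there is no ∂_3, so H_2 ≅ 0.

Hence the Betti numbers are b_0 = 1, b_1 = 1, b_2 = 0.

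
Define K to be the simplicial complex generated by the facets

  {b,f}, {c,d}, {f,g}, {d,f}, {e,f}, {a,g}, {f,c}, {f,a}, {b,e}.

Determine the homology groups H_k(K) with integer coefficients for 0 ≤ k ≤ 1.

H_0 = Z,  H_1 = Z^3.

We work with the vertex ordering a < b < c < d < e < f < g. The simplices of K, each written with vertices in increasing order, are:

  0-simplices (7): a, b, c, d, e, f, g
  1-simplices (9): af, ag, be, bf, cd, cf, df, ef, fg

giving chain groups C_0 ≅ Z^7, C_1 ≅ Z^9.

∂_1: C_1 → C_0 sends each edge [p,q] (with p < q) to q − p.
As a 7×9 matrix over Z this has rank 6, with invariant factors (1,1,1,1,1,1).

From H_k ≅ ker(∂_k) / im(∂_{k+1}) we obtain:

  H_0: rank C_0 − rank ∂_1 = 7 − 6 = 1, and the invariant factors of ∂_1 are all 1, so H_0 ≅ Z.
  H_1: rank ker ∂_1 − rank ∂_2 = (9 − 6) − 0 = 3, and there is no ∂_2, so H_1 ≅ Z^3.

As a check, the Euler characteristic is 7 − 9 = -2, which agrees with 1 − 3 = -2.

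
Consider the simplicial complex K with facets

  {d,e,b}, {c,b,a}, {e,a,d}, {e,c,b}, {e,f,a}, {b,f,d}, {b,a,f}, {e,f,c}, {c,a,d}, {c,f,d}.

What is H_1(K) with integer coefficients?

H_1 = Z/2Z.

Order the vertices as a < b < c < d < e < f. Listing each simplex with vertices in this order, K has dimension 2 with simplices:

  0-simplices (6): a, b, c, d, e, f
  1-simplices (15): ab, ac, ad, ae, af, bc, bd, be, bf, cd, ce, cf, de, df, ef
  2-simplices (10): abc, abf, acd, ade, aef, bce, bde, bdf, cdf, cef

Hence C_0 ≅ Z^6, C_1 ≅ Z^15, C_2 ≅ Z^10.

The boundary map ∂_1: C_1 → C_0 is given by ∂[p,q] = [q] − [p]. For instance
  ∂ae = e − a.
The resulting 6×15 matrix has rank 5, and its Smith normal form has invariant factors (1,1,1,1,1).

Boundary ∂_2: C_2 → C_1 sends each 2-simplex [p,q,r] to [q,r] − [p,r] + [p,q]. For instance
  ∂cdf = df − cf + cd,
  ∂acd = cd − ad + ac.
As a 15×10 matrix over Z this has rank 10, with invariant factors (1,1,1,1,1,1,1,1,1,2).

Now H_k = ker ∂_k / im ∂_{k+1}, so:

  H_1: rank ker ∂_1 − rank ∂_2 = (15 − 5) − 10 = 0, and ∂_2 has invariant factor 2 > 1, so H_1 = Z/2Z.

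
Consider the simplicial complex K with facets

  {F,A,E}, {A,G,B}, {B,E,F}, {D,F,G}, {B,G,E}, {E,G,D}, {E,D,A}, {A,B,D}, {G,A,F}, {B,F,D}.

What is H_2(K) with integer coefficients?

H_2 ≅ 0.

Order the vertices as A < B < D < E < F < G. Listing each simplex with vertices in this order, K has dimension 2 with simplices:

  0-simplices (6): A, B, D, E, F, G
  1-simplices (15): AB, AD, AE, AF, AG, BD, BE, BF, BG, DE, DF, DG, EF, EG, FG
  2-simplices (10): ABD, ABG, ADE, AEF, AFG, BDF, BEF, BEG, DEG, DFG

so the chain groups are C_0 ≅ Z^6, C_1 ≅ Z^15, C_2 ≅ Z^10.

Boundary ∂_1: C_1 → C_0 sends each edge [p,q] (with p < q) to q − p. For instance
  ∂DE = E − D.
The resulting 6×15 matrix has rank 5, and its Smith normal form has invariant factors (1,1,1,1,1).

The boundary map ∂_2: C_2 → C_1 acts by ∂[p,q,r] = [q,r] − [p,r] + [p,q]. For instance
  ∂BDF = DF − BF + BD,
  ∂ABG = BG − AG + AB.
The resulting 15×10 matrix has rank 10, and its Smith normal form has invariant factors (1,1,1,1,1,1,1,1,1,2).

From H_k ≅ ker(∂_k) / im(∂_{k+1}) we obtain:

  H_2: rank ker ∂_2 − rank ∂_3 = (10 − 10) − 0 = 0, and there is no ∂_3, so H_2 = 0.

(K is a triangulation of the real projective plane RP^2.)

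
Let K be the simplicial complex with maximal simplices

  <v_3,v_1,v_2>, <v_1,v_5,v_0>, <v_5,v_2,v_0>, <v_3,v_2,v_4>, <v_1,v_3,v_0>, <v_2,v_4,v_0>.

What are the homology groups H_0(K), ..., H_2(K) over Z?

Take the total order v_0 < v_1 < v_2 < v_3 < v_4 < v_5 on the vertex set. Then K (dimension 2) consists of the simplices:

  0-simplices (6): [v_0], [v_1], [v_2], [v_3], [v_4], [v_5]
  1-simplices (12): [v_0,v_1], [v_0,v_2], [v_0,v_3], [v_0,v_4], [v_0,v_5], [v_1,v_2], [v_1,v_3], [v_1,v_5], [v_2,v_3], [v_2,v_4], [v_2,v_5], [v_3,v_4]
  2-simplices (6): [v_0,v_1,v_3], [v_0,v_1,v_5], [v_0,v_2,v_4], [v_0,v_2,v_5], [v_1,v_2,v_3], [v_2,v_3,v_4]

so the chain groups are C_0 ≅ Z^6, C_1 ≅ Z^12, C_2 ≅ Z^6.

Boundary ∂_1: C_1 → C_0 maps an edge to its endpoints' difference, ∂[p,q] = q − p.
The resulting 6×12 matrix has rank 5, and its Smith normal form has invariant factors (1,1,1,1,1).

The boundary map ∂_2: C_2 → C_1 sends each 2-simplex [p,q,r] to [q,r] − [p,r] + [p,q]. For instance
  ∂[v_0,v_1,v_3] = [v_1,v_3] − [v_0,v_3] + [v_0,v_1],
  ∂[v_0,v_2,v_4] = [v_2,v_4] − [v_0,v_4] + [v_0,v_2].
As a 12×6 matrix over Z this has rank 6, with invariant factors (1,1,1,1,1,1).

Computing H_k = (kernel of ∂_k) / (image of ∂_{k+1}):

  H_0: rank C_0 − rank ∂_1 = 6 − 5 = 1, and the invariant factors of ∂_1 are all 1, so H_0 = Z.
  H_1: rank ker ∂_1 − rank ∂_2 = (12 − 5) − 6 = 1, and the invariant factors of ∂_2 are all 1, so H_1 = Z.
  H_2: rank ker ∂_2 − rank ∂_3 = (6 − 6) − 0 = 0, and there is no ∂_3, so H_2 = 0.

H_0 ≅ Z,  H_1 ≅ Z,  H_2 = 0.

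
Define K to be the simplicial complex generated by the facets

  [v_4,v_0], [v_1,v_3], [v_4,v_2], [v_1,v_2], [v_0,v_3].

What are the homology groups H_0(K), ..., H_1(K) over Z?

H_0 ≅ Z,  H_1 ≅ Z.

Take the total order v_0 < v_1 < v_2 < v_3 < v_4 on the vertex set. Then K (dimension 1) consists of the simplices:

  0-simplices (5): [v_0], [v_1], [v_2], [v_3], [v_4]
  1-simplices (5): [v_0,v_3], [v_0,v_4], [v_1,v_2], [v_1,v_3], [v_2,v_4]

so the chain groups are C_0 ≅ Z^5, C_1 ≅ Z^5.

Boundary ∂_1: C_1 → C_0 sends each edge [p,q] (with p < q) to q − p.
As a 5×5 matrix over Z this has rank 4, with invariant factors (1,1,1,1).

Now H_k = ker ∂_k / im ∂_{k+1}, so:

  H_0: rank C_0 − rank ∂_1 = 5 − 4 = 1, and the invariant factors of ∂_1 are all 1, so H_0 = Z.
  H_1: rank ker ∂_1 − rank ∂_2 = (5 − 4) − 0 = 1, and there is no ∂_2, so H_1 = Z.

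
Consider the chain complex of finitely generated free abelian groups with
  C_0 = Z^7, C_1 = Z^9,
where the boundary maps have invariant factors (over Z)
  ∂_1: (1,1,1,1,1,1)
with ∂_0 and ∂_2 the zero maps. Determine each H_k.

H_0: b_0 = 7 − 0 − 6 = 1; torsion from ∂_1 factors > 1: none. So H_0 = Z.
H_1: b_1 = 9 − 6 − 0 = 3; torsion from ∂_2 factors > 1: none. So H_1 = Z^3.

H_0 = Z,  H_1 = Z^3.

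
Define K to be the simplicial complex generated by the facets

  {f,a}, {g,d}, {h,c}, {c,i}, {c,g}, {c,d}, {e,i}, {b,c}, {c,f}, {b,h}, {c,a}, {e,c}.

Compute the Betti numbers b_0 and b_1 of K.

b_0 = 1, b_1 = 4.

K has 9 vertices, 12 edges.
rank ∂_0 = 0, rank ∂_1 = 8 ⇒ b_0 = 9 − 0 − 8 = 1; all invariant factors of ∂_1 are 1 so no torsion. So H_0 = Z.
rank ∂_1 = 8, rank ∂_2 = 0 ⇒ b_1 = 12 − 8 − 0 = 4. So H_1 = Z^4.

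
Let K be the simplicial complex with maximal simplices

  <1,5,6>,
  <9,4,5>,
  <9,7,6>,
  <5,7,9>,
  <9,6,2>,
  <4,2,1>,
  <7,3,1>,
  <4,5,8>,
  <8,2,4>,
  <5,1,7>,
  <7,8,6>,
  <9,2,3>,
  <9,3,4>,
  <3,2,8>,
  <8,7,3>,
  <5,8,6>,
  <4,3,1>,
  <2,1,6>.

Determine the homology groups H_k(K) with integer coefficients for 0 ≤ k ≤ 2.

H_0 ≅ Z,  H_1 ≅ Z ⊕ Z/2Z,  H_2 = 0.

Order the vertices as 1 < 2 < 3 < 4 < 5 < 6 < 7 < 8 < 9. Listing each simplex with vertices in this order, K has dimension 2 with simplices:

  0-simplices (9): [1], [2], [3], [4], [5], [6], [7], [8], [9]
  1-simplices (27): (27 of them)
  2-simplices (18): [1,2,4], [1,2,6], [1,3,4], [1,3,7], [1,5,6], [1,5,7], [2,3,8], [2,3,9], [2,4,8], [2,6,9], [3,4,9], [3,7,8], [4,5,8], [4,5,9], [5,6,8], [5,7,9], [6,7,8], [6,7,9]

giving chain groups C_0 ≅ Z^9, C_1 ≅ Z^27, C_2 ≅ Z^18.

Boundary ∂_1: C_1 → C_0 sends each edge [p,q] (with p < q) to q − p. For instance
  ∂[1,7] = [7] − [1].
This gives a 9×27 integer matrix of rank 8; reducing to Smith normal form yields diagonal entries (1,1,1,1,1,1,1,1).

The boundary map ∂_2: C_2 → C_1 acts by ∂[p,q,r] = [q,r] − [p,r] + [p,q]. For instance
  ∂[4,5,8] = [5,8] − [4,8] + [4,5],
  ∂[1,3,4] = [3,4] − [1,4] + [1,3].
The 27×18 boundary matrix has rank 18 and Smith normal form diag(1,1,1,1,1,1,1,1,1,1,1,1,1,1,1,1,1,2).

From H_k ≅ ker(∂_k) / im(∂_{k+1}) we obtain:

  H_0: rank C_0 − rank ∂_1 = 9 − 8 = 1, and the invariant factors of ∂_1 are all 1, so H_0 ≅ Z.
  H_1: rank ker ∂_1 − rank ∂_2 = (27 − 8) − 18 = 1, and ∂_2 has invariant factor 2 > 1, so H_1 ≅ Z ⊕ Z/2Z.
  H_2: rank ker ∂_2 − rank ∂_3 = (18 − 18) − 0 = 0, and there is no ∂_3, so H_2 ≅ 0.

As a check, the Euler characteristic is 9 − 27 + 18 = 0, which agrees with 1 − 1 + 0 = 0.
(K is a triangulation of the Klein bottle.)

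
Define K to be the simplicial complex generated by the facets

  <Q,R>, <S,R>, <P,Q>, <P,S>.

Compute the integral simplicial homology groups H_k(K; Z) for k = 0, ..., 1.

Fix the vertex order P < Q < R < S and write every simplex with vertices in increasing order. Then dim K = 1 and the simplices of K are:

  0-simplices (4): P, Q, R, S
  1-simplices (4): PQ, PS, QR, RS

so the chain groups are C_0 ≅ Z^4, C_1 ≅ Z^4.

The boundary map ∂_1: C_1 → C_0 is given by ∂[p,q] = [q] − [p].
This gives a 4×4 integer matrix of rank 3; reducing to Smith normal form yields diagonal entries (1,1,1).

Reading off H_k = ker ∂_k / im ∂_{k+1}:

  H_0: rank C_0 − rank ∂_1 = 4 − 3 = 1, and the invariant factors of ∂_1 are all 1, so H_0 = Z.
  H_1: rank ker ∂_1 − rank ∂_2 = (4 − 3) − 0 = 1, and there is no ∂_2, so H_1 = Z.

H_0 = Z,  H_1 = Z.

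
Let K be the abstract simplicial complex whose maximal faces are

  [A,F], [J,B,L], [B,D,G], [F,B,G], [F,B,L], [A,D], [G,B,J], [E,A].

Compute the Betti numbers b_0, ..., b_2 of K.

b_0 = 1, b_1 = 1, b_2 = 0.

Order the vertices as A < B < D < E < F < G < J < L. Listing each simplex with vertices in this order, K has dimension 2 with simplices:

  0-simplices (8): A, B, D, E, F, G, J, L
  1-simplices (13): AD, AE, AF, BD, BF, BG, BJ, BL, DG, FG, FL, GJ, JL
  2-simplices (5): BDG, BFG, BFL, BGJ, BJL

giving chain groups C_0 ≅ Z^8, C_1 ≅ Z^13, C_2 ≅ Z^5.

The boundary map ∂_1: C_1 → C_0 maps an edge to its endpoints' difference, ∂[p,q] = q − p.
This gives a 8×13 integer matrix of rank 7; reducing to Smith normal form yields diagonal entries (1,1,1,1,1,1,1).

Boundary ∂_2: C_2 → C_1 sends each 2-simplex [p,q,r] to [q,r] − [p,r] + [p,q]. For instance
  ∂BJL = JL − BL + BJ,
  ∂BDG = DG − BG + BD.
The resulting 13×5 matrix has rank 5, and its Smith normal form has invariant factors (1,1,1,1,1).

Now H_k = ker ∂_k / im ∂_{k+1}, so:

  H_0: rank C_0 − rank ∂_1 = 8 − 7 = 1, and the invariant factors of ∂_1 are all 1, so H_0 ≅ Z.
  H_1: rank ker ∂_1 − rank ∂_2 = (13 − 7) − 5 = 1, and the invariant factors of ∂_2 are all 1, so H_1 ≅ Z.
  H_2: rank ker ∂_2 − rank ∂_3 = (5 − 5) − 0 = 0, and there is no ∂_3, so H_2 ≅ 0.

As a check, the Euler characteristic is 8 − 13 + 5 = 0, which agrees with 1 − 1 + 0 = 0.

Hence the Betti numbers are b_0 = 1, b_1 = 1, b_2 = 0.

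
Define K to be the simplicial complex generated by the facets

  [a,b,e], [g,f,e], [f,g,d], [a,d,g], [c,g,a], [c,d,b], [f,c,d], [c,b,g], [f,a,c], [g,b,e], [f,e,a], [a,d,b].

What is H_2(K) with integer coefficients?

We work with the vertex ordering a < b < c < d < e < f < g. The simplices of K, each written with vertices in increasing order, are:

  0-simplices (7): a, b, c, d, e, f, g
  1-simplices (18): ab, ac, ad, ae, af, ag, bc, bd, be, bg, cd, cf, cg, df, dg, ef, eg, fg
  2-simplices (12): abd, abe, acf, acg, adg, aef, bcd, bcg, beg, cdf, dfg, efg

giving chain groups C_0 ≅ Z^7, C_1 ≅ Z^18, C_2 ≅ Z^12.

The boundary map ∂_1: C_1 → C_0 sends each edge [p,q] (with p < q) to q − p. For instance
  ∂cf = f − c.
This gives a 7×18 integer matrix of rank 6; reducing to Smith normal form yields diagonal entries (1,1,1,1,1,1).

The boundary map ∂_2: C_2 → C_1 sends each 2-simplex [p,q,r] to [q,r] − [p,r] + [p,q]. For instance
  ∂dfg = fg − dg + df,
  ∂adg = dg − ag + ad.
As a 18×12 matrix over Z this has rank 12, with invariant factors (1,1,1,1,1,1,1,1,1,1,1,2).

Computing H_k = (kernel of ∂_k) / (image of ∂_{k+1}):

  H_2: rank ker ∂_2 − rank ∂_3 = (12 − 12) − 0 = 0, and there is no ∂_3, so H_2 ≅ 0.

H_2 = 0.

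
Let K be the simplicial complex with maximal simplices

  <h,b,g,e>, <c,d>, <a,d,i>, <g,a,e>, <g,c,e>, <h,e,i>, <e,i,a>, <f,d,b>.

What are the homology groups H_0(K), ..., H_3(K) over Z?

H_0 ≅ Z,  H_1 ≅ Z^2,  H_2 = 0,  H_3 = 0.

Fix the vertex order a < b < c < d < e < f < g < h < i and write every simplex with vertices in increasing order. Then dim K = 3 and the simplices of K are:

  0-simplices (9): a, b, c, d, e, f, g, h, i
  1-simplices (19): ad, ae, ag, ai, bd, be, bf, bg, bh, cd, ce, cg, df, di, eg, eh, ei, gh, hi
  2-simplices (10): adi, aeg, aei, bdf, beg, beh, bgh, ceg, egh, ehi
  3-simplices (1): begh

Hence C_0 ≅ Z^9, C_1 ≅ Z^19, C_2 ≅ Z^10, C_3 ≅ Z^1.

Boundary ∂_1: C_1 → C_0 sends each edge [p,q] (with p < q) to q − p. For instance
  ∂ad = d − a.
As a 9×19 matrix over Z this has rank 8, with invariant factors (1,1,1,1,1,1,1,1).

∂_2: C_2 → C_1 sends each 2-simplex [p,q,r] to [q,r] − [p,r] + [p,q]. For instance
  ∂beh = eh − bh + be,
  ∂beg = eg − bg + be.
The 19×10 boundary matrix has rank 9 and Smith normal form diag(1,1,1,1,1,1,1,1,1).

∂_3: C_3 → C_2 sends each 3-simplex σ to the alternating sum Σ_i (−1)^i (σ with its i-th vertex removed). For instance
  ∂begh = egh − bgh + beh − beg.
The 10×1 boundary matrix has rank 1 and Smith normal form diag(1).

Reading off H_k = ker ∂_k / im ∂_{k+1}:

  H_0: rank C_0 − rank ∂_1 = 9 − 8 = 1, and the invariant factors of ∂_1 are all 1, so H_0 ≅ Z.
  H_1: rank ker ∂_1 − rank ∂_2 = (19 − 8) − 9 = 2, and the invariant factors of ∂_2 are all 1, so H_1 ≅ Z^2.
  H_2: rank ker ∂_2 − rank ∂_3 = (10 − 9) − 1 = 0, and the invariant factors of ∂_3 are all 1, so H_2 ≅ 0.
  H_3: rank ker ∂_3 − rank ∂_4 = (1 − 1) − 0 = 0, and there is no ∂_4, so H_3 ≅ 0.

As a check, the Euler characteristic is 9 − 19 + 10 − 1 = -1, which agrees with 1 − 2 + 0 − 0 = -1.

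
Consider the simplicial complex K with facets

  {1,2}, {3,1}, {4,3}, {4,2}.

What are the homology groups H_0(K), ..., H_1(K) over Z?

Take the total order 1 < 2 < 3 < 4 on the vertex set. Then K (dimension 1) consists of the simplices:

  0-simplices (4): [1], [2], [3], [4]
  1-simplices (4): [1,2], [1,3], [2,4], [3,4]

so the chain groups are C_0 ≅ Z^4, C_1 ≅ Z^4.

∂_1: C_1 → C_0 maps an edge to its endpoints' difference, ∂[p,q] = q − p.
The resulting 4×4 matrix has rank 3, and its Smith normal form has invariant factors (1,1,1).

Reading off H_k = ker ∂_k / im ∂_{k+1}:

  H_0: rank C_0 − rank ∂_1 = 4 − 3 = 1, and the invariant factors of ∂_1 are all 1, so H_0 ≅ Z.
  H_1: rank ker ∂_1 − rank ∂_2 = (4 − 3) − 0 = 1, and there is no ∂_2, so H_1 ≅ Z.

As a check, the Euler characteristic is 4 − 4 = 0, which agrees with 1 − 1 = 0.

H_0 = Z,  H_1 = Z.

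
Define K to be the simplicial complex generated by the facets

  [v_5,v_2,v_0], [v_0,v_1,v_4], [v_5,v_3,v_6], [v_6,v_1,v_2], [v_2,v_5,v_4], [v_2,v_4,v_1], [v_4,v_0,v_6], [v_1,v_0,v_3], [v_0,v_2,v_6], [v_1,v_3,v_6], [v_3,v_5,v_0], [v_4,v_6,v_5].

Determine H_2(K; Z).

Take the total order v_0 < v_1 < v_2 < v_3 < v_4 < v_5 < v_6 on the vertex set. Then K (dimension 2) consists of the simplices:

  0-simplices (7): [v_0], [v_1], [v_2], [v_3], [v_4], [v_5], [v_6]
  1-simplices (18): (18 of them)
  2-simplices (12): (12 of them)

Hence C_0 ≅ Z^7, C_1 ≅ Z^18, C_2 ≅ Z^12.

The boundary map ∂_1: C_1 → C_0 maps an edge to its endpoints' difference, ∂[p,q] = q − p. For instance
  ∂[v_4,v_5] = [v_5] − [v_4].
As a 7×18 matrix over Z this has rank 6, with invariant factors (1,1,1,1,1,1).

The boundary map ∂_2: C_2 → C_1 acts by ∂[p,q,r] = [q,r] − [p,r] + [p,q]. For instance
  ∂[v_1,v_3,v_6] = [v_3,v_6] − [v_1,v_6] + [v_1,v_3],
  ∂[v_2,v_4,v_5] = [v_4,v_5] − [v_2,v_5] + [v_2,v_4].
This gives a 18×12 integer matrix of rank 12; reducing to Smith normal form yields diagonal entries (1,1,1,1,1,1,1,1,1,1,1,2).

From H_k ≅ ker(∂_k) / im(∂_{k+1}) we obtain:

  H_2: rank ker ∂_2 − rank ∂_3 = (12 − 12) − 0 = 0, and there is no ∂_3, so H_2 ≅ 0.

(K is a triangulation of the real projective plane RP^2.)

H_2 = 0.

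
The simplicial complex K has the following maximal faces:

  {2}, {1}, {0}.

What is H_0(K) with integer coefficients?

We work with the vertex ordering 0 < 1 < 2. The simplices of K, each written with vertices in increasing order, are:

  0-simplices (3): [0], [1], [2]

giving chain groups C_0 ≅ Z^3.

Reading off H_k = ker ∂_k / im ∂_{k+1}:

  H_0: rank C_0 − rank ∂_1 = 3 − 0 = 3, and there is no ∂_1, so H_0 ≅ Z^3.

H_0 ≅ Z^3.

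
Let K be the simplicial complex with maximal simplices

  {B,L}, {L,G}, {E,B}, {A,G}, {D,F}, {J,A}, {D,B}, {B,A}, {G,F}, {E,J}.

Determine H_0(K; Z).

H_0 ≅ Z.

Fix the vertex order A < B < D < E < F < G < J < L and write every simplex with vertices in increasing order. Then dim K = 1 and the simplices of K are:

  0-simplices (8): A, B, D, E, F, G, J, L
  1-simplices (10): AB, AG, AJ, BD, BE, BL, DF, EJ, FG, GL

giving chain groups C_0 ≅ Z^8, C_1 ≅ Z^10.

Boundary ∂_1: C_1 → C_0 is given by ∂[p,q] = [q] − [p]. For instance
  ∂FG = G − F.
As a 8×10 matrix over Z this has rank 7, with invariant factors (1,1,1,1,1,1,1).

From H_k ≅ ker(∂_k) / im(∂_{k+1}) we obtain:

  H_0: rank C_0 − rank ∂_1 = 8 − 7 = 1, and the invariant factors of ∂_1 are all 1, so H_0 = Z.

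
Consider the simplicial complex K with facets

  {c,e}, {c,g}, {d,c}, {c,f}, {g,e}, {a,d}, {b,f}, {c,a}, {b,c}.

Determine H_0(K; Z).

H_0 = Z.

Take the total order a < b < c < d < e < f < g on the vertex set. Then K (dimension 1) consists of the simplices:

  0-simplices (7): a, b, c, d, e, f, g
  1-simplices (9): ac, ad, bc, bf, cd, ce, cf, cg, eg

giving chain groups C_0 ≅ Z^7, C_1 ≅ Z^9.

Boundary ∂_1: C_1 → C_0 maps an edge to its endpoints' difference, ∂[p,q] = q − p. For instance
  ∂ac = c − a.
As a 7×9 matrix over Z this has rank 6, with invariant factors (1,1,1,1,1,1).

Reading off H_k = ker ∂_k / im ∂_{k+1}:

  H_0: rank C_0 − rank ∂_1 = 7 − 6 = 1, and the invariant factors of ∂_1 are all 1, so H_0 = Z.

(K is a triangulation of a wedge of 3 circles.)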